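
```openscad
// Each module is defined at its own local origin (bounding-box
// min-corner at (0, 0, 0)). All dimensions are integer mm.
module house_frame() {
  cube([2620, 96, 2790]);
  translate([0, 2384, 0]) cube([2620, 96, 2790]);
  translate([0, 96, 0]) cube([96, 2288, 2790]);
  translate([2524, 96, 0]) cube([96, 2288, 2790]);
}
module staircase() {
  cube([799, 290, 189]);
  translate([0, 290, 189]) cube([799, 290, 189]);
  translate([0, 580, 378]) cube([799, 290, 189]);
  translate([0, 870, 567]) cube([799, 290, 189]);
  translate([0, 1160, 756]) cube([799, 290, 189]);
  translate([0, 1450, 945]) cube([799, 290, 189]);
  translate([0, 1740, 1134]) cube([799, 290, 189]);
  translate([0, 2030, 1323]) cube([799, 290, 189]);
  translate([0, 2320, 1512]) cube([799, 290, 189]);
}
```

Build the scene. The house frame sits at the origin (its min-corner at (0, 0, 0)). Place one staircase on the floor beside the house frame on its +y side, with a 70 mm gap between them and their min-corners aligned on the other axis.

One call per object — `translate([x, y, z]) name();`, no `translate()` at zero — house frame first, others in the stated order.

house_frame();
translate([0, 2550, 0]) staircase();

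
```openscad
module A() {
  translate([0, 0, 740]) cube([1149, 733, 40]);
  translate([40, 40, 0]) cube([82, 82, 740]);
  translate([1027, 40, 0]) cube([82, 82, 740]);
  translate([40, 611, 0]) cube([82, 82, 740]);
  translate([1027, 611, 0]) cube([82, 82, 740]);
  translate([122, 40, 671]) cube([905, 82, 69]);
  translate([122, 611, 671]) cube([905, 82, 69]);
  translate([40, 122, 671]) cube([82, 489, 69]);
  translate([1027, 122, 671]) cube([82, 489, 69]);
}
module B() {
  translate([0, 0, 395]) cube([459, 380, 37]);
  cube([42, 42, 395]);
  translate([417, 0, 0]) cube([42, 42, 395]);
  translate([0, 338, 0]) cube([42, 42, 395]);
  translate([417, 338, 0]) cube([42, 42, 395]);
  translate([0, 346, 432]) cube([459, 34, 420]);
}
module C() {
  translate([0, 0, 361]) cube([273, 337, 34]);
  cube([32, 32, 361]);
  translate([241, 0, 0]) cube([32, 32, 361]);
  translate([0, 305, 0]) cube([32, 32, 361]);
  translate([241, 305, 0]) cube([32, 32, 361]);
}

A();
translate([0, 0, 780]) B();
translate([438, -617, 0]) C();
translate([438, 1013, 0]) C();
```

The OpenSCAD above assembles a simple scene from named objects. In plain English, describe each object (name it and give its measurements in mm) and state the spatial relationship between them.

A is a table with a 1149×733 mm rectangular top, 40 mm thick, top surface at z = 780 mm, supported by four 82×82 mm square legs, each inset 40 mm from the nearest pair of top edges, running from the floor. Four apron rails, 82 mm thick and 69 mm tall, run between adjacent legs with their top edges flush with the underside of the top and their outer faces flush with the legs' outer faces.

B is a chair: 459×380 mm seat, 37 mm thick, top at z = 432 mm, on four 42 mm square corner legs flush with the seat edges. A 34 mm thick backrest slab spans the full seat width, extending 420 mm above the seat top, its back face flush with the seat's +y edge.

C is a four-legged stool. The seat is 273×337 mm, 34 mm thick, top at z = 395 mm. It stands on four square legs, each 32×32 mm in cross-section, from z = 0 to the seat underside, each flush with a corner of the seat.

The chair is on top of the table. Two stools sit around the table at the −y, +y sides.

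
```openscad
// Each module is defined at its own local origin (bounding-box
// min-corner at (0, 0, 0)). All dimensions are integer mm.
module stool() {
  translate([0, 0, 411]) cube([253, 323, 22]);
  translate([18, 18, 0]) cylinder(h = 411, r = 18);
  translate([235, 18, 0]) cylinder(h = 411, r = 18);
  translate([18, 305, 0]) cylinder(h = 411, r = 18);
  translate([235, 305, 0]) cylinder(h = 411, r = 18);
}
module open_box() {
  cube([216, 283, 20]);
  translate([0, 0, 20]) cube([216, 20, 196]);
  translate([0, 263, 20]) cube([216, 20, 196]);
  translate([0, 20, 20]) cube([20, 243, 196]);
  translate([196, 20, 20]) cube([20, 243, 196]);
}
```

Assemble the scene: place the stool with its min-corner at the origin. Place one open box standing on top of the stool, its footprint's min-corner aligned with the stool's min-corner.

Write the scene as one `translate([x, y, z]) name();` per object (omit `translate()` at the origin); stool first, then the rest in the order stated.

stool();
translate([0, 0, 433]) open_box();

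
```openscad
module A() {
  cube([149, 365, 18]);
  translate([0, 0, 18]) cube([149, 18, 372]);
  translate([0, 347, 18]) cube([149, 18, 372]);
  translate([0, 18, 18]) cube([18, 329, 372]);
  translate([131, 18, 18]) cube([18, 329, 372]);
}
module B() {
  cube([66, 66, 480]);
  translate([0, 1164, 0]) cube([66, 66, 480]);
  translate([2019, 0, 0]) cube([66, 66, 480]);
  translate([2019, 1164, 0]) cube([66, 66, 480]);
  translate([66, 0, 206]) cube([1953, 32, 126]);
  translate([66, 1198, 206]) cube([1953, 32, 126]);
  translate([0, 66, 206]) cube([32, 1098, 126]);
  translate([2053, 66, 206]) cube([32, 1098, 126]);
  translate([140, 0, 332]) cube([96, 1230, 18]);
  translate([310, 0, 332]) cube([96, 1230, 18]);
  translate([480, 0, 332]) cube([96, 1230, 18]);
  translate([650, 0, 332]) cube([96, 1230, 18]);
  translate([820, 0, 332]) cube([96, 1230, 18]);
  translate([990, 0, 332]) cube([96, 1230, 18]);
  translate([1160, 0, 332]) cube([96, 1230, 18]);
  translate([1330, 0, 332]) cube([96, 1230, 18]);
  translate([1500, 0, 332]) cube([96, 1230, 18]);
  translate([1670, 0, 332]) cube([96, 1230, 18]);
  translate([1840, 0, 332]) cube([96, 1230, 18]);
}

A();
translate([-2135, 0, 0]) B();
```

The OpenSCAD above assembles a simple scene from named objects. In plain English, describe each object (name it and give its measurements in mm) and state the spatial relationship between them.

A is an open-topped rectangular box: outside dimensions 149×365×390 mm, with a uniform wall and base thickness of 18 mm. The base is a full 149×365 slab on the floor; four walls sit on top of the base. The front and back walls (the −y and +y sides) span the full width; the two side walls fit between them.

B is a bed frame 2085 mm long (x) by 1230 mm wide (y). Four 66×66 mm corner posts, 480 mm tall, at the corners of the footprint. Four rails of 32 mm thickness and 126 mm height run between adjacent posts with their undersides at z = 206 mm, their outer faces flush with the outside of the frame (the two x-running rails run between the posts' inner faces; the two y-running rails run between the posts' inner faces). 11 slats, each 96 mm wide (x) and 18 mm thick, lie across the top of the two x-running rails, running the full 1230 mm width of the frame in y; the slats are evenly spaced along x between the inner faces of the end posts with equal gaps (rounded down to the nearest mm) at the −x end and between each pair — any rounding remainder accumulates at the +x end.

The bed frame is on the floor beside the open box on its −x side.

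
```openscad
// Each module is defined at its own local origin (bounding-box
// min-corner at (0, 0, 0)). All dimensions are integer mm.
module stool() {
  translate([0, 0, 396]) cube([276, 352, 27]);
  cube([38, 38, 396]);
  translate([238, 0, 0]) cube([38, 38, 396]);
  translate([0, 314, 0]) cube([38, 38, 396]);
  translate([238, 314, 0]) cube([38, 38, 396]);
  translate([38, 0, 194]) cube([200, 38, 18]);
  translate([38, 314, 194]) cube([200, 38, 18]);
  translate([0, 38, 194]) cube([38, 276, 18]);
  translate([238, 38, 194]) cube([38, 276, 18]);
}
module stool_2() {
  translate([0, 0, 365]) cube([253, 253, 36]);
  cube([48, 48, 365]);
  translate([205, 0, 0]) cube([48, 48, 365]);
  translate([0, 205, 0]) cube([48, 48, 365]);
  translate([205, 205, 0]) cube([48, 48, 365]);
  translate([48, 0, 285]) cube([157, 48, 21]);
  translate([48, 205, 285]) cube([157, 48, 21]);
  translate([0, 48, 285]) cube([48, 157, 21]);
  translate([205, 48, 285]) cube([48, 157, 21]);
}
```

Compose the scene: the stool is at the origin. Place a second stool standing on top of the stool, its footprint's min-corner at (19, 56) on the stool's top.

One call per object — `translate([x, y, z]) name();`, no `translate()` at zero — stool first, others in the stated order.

stool();
translate([19, 56, 423]) stool_2();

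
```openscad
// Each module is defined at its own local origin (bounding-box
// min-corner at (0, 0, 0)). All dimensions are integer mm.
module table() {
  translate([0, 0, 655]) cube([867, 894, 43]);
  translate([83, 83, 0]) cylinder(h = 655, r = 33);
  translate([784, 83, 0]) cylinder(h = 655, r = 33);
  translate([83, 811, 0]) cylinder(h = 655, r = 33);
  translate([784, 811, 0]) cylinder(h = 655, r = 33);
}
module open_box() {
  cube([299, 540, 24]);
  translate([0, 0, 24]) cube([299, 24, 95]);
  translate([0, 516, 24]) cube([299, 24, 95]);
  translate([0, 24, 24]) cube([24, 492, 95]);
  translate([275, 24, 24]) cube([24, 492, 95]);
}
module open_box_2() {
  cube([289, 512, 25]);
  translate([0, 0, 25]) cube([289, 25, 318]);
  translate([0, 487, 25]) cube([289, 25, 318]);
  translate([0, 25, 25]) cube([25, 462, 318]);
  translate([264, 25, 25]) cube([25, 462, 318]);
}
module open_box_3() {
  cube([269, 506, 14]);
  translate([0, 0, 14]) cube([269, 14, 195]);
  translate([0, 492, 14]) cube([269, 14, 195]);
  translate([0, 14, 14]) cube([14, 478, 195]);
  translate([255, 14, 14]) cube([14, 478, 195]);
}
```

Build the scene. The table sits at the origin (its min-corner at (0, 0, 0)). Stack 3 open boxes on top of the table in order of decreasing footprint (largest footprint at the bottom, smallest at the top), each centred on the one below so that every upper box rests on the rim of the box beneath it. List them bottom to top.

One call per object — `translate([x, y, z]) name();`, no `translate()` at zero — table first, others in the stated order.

table();
translate([284, 177, 698]) open_box();
translate([289, 191, 817]) open_box_2();
translate([299, 194, 1160]) open_box_3();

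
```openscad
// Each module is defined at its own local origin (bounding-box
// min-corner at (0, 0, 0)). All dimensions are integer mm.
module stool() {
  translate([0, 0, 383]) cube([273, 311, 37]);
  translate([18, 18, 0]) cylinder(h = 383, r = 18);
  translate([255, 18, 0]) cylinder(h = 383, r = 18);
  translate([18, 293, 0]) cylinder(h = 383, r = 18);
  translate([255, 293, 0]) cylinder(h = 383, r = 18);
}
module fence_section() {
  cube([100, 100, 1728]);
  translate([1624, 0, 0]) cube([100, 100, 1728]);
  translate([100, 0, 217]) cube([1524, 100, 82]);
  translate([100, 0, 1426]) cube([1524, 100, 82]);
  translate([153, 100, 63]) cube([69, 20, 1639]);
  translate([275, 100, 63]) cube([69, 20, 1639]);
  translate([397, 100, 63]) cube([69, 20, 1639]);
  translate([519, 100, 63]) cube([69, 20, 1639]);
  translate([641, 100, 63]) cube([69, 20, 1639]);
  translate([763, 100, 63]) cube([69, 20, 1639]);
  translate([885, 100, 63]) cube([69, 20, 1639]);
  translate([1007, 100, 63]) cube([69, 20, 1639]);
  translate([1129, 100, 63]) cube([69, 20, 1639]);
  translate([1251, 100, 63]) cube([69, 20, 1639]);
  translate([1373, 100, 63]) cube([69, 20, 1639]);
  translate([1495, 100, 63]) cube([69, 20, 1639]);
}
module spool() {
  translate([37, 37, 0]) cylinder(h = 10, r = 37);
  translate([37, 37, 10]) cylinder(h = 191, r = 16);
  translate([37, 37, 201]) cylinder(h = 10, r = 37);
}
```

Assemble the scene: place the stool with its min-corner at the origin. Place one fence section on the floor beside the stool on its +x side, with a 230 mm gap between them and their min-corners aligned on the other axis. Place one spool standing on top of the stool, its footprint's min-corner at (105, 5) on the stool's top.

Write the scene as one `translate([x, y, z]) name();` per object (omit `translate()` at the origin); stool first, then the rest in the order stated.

stool();
translate([503, 0, 0]) fence_section();
translate([105, 5, 420]) spool();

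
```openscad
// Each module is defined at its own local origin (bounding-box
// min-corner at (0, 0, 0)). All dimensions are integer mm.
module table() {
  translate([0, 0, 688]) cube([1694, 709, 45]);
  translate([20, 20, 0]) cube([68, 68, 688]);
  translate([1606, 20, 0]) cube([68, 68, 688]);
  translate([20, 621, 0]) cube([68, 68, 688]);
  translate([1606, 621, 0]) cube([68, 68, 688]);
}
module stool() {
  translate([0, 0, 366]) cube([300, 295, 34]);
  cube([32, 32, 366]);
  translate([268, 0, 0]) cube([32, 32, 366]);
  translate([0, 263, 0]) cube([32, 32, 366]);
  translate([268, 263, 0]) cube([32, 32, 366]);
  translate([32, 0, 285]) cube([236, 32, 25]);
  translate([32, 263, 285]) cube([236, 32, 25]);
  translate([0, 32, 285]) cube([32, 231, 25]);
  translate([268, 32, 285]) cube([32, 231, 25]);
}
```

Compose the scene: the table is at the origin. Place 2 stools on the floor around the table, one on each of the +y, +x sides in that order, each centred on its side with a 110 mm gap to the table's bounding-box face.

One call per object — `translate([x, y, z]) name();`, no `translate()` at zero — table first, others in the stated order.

table();
translate([697, 819, 0]) stool();
translate([1804, 207, 0]) stool();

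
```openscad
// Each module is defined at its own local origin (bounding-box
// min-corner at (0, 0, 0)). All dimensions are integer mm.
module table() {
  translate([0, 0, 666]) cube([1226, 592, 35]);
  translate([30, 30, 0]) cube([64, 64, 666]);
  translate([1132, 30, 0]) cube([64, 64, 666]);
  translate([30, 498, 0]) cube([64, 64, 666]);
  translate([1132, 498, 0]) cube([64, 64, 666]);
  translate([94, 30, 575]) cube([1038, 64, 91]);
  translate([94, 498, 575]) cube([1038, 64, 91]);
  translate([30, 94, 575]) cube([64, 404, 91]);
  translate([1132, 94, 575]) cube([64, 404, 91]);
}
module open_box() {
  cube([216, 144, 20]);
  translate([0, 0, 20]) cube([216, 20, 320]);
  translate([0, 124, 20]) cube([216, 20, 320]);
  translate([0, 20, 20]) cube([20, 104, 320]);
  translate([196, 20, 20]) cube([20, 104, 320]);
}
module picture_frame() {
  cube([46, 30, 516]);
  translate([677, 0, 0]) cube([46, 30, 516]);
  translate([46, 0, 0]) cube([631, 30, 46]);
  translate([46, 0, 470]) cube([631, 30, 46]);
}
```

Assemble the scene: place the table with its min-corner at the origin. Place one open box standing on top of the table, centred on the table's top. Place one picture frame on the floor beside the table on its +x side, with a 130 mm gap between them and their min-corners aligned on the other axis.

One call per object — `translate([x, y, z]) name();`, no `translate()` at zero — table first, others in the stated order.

table();
translate([505, 224, 701]) open_box();
translate([1356, 0, 0]) picture_frame();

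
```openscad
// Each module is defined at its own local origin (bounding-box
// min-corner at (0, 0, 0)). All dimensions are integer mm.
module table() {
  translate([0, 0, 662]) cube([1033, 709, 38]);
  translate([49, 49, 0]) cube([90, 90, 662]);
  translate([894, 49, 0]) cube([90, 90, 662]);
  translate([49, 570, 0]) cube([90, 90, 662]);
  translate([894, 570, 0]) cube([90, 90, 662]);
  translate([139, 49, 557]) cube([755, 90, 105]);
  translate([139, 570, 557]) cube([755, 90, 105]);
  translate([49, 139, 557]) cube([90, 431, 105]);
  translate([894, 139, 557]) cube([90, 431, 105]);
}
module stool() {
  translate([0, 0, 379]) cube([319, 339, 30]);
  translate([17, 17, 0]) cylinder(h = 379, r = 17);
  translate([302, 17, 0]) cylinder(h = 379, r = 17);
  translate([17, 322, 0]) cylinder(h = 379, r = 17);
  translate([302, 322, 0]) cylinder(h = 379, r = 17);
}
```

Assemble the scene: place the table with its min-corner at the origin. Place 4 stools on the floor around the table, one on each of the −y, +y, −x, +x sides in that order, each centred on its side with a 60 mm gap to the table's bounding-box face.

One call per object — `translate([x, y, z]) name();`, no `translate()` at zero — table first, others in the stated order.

table();
translate([357, -399, 0]) stool();
translate([357, 769, 0]) stool();
translate([-379, 185, 0]) stool();
translate([1093, 185, 0]) stool();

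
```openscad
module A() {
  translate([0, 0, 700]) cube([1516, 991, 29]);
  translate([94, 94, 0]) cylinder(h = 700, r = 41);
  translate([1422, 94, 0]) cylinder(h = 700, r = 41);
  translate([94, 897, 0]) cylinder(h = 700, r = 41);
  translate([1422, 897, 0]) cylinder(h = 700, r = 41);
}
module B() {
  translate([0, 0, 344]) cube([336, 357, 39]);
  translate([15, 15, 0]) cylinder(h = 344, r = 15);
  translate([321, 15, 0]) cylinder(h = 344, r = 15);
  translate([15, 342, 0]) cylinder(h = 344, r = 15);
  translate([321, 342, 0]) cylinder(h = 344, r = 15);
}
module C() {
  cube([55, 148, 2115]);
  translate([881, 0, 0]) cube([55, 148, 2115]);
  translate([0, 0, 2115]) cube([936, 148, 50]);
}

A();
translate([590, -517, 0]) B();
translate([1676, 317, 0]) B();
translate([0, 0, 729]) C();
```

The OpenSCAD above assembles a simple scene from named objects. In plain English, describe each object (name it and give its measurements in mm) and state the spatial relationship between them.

A is a table: top 1516 mm (x) × 991 mm (y), 29 mm thick, upper face at z = 729 mm, on four round legs of 82 mm diameter, each leg's bounding box inset 53 mm from the nearest pair of top edges, running from z = 0 to the bottom of the top.

B is a four-legged stool. The seat is 336×357 mm, 39 mm thick, top at z = 383 mm. It stands on four round legs, each 30 mm in diameter, from z = 0 to the seat underside, each leg's axis is inset half a diameter from the nearest pair of seat edges (so the leg's bounding box is flush with the corner).

C is a door frame. The clear opening is 826 mm wide and 2115 mm high. Two 55 mm wide jambs, 148 mm deep, stand either side of the opening from the floor to the top of the opening. A 50 mm thick head sits across the top of both jambs, spanning the full outside width of the frame.

Two stools sit around the table at the −y, +x sides. The door frame is on top of the table.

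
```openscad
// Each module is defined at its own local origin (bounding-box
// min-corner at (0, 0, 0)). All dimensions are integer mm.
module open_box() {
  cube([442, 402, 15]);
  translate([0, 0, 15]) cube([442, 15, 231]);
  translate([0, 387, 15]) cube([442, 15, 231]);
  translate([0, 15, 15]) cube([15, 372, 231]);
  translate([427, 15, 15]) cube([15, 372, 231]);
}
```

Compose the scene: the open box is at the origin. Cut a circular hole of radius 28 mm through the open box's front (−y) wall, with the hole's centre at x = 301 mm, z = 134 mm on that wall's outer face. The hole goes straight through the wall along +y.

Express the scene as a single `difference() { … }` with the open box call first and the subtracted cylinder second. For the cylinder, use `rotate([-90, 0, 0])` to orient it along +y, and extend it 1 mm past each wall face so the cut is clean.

difference() {
  open_box();
  translate([301, -1, 134]) rotate([-90, 0, 0]) cylinder(h = 17, r = 28);
}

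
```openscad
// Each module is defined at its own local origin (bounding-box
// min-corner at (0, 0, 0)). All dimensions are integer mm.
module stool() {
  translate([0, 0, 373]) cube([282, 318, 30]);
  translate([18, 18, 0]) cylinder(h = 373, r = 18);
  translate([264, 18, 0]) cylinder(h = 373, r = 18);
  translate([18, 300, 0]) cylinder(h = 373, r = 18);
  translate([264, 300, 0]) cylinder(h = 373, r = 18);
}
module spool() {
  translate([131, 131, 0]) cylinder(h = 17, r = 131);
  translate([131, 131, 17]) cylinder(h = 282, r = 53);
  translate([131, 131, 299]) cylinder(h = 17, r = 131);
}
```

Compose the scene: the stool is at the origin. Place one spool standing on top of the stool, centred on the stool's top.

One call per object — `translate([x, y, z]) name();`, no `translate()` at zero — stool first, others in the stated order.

stool();
translate([10, 28, 403]) spool();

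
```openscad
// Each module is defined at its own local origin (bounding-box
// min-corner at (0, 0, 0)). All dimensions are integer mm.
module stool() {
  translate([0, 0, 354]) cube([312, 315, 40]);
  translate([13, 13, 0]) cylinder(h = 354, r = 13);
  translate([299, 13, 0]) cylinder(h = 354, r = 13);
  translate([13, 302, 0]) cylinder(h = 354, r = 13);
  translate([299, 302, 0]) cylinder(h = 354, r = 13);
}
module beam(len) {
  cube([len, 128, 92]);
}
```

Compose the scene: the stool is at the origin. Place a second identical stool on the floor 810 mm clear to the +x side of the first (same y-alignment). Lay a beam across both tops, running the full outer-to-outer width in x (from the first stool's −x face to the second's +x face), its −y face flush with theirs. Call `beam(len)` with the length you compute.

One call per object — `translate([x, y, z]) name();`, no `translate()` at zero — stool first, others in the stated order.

stool();
translate([1122, 0, 0]) stool();
translate([0, 0, 394]) beam(1434);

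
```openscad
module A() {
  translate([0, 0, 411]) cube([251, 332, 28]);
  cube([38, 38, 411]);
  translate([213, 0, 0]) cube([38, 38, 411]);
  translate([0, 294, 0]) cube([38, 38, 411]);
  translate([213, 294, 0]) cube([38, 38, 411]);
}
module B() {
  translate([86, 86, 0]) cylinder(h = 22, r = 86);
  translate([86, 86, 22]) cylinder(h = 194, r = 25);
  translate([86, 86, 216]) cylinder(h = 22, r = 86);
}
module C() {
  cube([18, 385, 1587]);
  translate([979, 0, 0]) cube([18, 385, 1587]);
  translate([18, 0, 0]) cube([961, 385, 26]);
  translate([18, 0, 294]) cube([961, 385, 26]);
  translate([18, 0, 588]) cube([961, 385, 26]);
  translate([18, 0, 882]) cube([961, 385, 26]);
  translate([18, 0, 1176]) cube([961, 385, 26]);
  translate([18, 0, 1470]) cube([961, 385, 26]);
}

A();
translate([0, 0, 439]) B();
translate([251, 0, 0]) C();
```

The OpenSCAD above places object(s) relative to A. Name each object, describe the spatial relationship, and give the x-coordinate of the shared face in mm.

A is a stool. B is a spool. C is a bookshelf. The spool is on top of the stool. The bookshelf is against the stool's +x side, with their −y faces flush. The x-coordinate of the shared face is 251 mm.

The stool's +x face and the bookshelf's −x face are both at x = 251 mm.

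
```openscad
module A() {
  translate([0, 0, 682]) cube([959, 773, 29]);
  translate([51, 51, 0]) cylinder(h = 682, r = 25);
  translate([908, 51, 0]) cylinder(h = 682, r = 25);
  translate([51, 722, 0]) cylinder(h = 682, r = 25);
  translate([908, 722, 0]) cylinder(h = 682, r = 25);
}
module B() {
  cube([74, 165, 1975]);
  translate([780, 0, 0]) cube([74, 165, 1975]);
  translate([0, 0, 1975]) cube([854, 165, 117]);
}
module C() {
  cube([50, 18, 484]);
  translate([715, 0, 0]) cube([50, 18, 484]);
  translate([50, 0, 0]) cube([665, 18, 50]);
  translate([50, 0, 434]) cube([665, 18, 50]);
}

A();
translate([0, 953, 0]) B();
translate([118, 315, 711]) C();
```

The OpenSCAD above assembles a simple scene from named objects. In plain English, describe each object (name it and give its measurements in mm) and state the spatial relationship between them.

A is a rectangular dining table. The top is 959×773×29 mm with its upper surface at z = 711 mm. It stands on four round legs of 50 mm diameter, each leg's bounding box inset 26 mm from the nearest pair of top edges, running from the floor to the underside of the top.

B is a rectangular door frame: two vertical jambs of 74×165 mm section, 1975 mm tall, with a clear opening 706 mm wide between their inner faces. A header 117 mm tall and 165 mm deep lies on top of the jambs and spans the full outside width.

C is a rectangular picture frame lying in the x–z plane (depth along y). The opening is 665 mm wide (x) by 384 mm tall (z), surrounded by a border 50 mm wide on all four sides. The frame is 18 mm deep and is made of two full-height vertical stiles with two horizontal rails fitted between them.

The door frame is on the floor beside the table on its +y side. The picture frame is on top of the table.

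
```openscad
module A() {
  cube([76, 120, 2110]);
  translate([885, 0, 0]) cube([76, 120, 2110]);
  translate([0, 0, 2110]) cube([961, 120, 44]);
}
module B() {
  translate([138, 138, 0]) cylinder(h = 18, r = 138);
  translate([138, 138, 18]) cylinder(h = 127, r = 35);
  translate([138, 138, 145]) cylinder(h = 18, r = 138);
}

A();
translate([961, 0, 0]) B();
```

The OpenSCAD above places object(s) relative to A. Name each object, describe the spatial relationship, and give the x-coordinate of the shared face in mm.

A is a door frame. B is a spool. The spool is against the door frame's +x side, with their −y faces flush. The x-coordinate of the shared face is 961 mm.

The door frame's +x face and the spool's −x face are both at x = 961 mm.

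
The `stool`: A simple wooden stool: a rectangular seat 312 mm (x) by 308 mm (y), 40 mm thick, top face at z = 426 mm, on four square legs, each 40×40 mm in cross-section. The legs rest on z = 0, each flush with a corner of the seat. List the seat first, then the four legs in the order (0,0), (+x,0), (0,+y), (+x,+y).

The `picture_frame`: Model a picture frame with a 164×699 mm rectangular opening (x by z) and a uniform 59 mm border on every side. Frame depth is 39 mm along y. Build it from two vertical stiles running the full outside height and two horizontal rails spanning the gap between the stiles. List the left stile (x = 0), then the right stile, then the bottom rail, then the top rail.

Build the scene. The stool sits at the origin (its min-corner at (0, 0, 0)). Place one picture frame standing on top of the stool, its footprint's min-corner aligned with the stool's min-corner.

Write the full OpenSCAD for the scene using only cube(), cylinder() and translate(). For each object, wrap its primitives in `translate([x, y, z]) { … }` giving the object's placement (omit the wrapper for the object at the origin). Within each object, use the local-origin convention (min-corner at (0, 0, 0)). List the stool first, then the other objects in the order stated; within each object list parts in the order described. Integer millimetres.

translate([0, 0, 386]) cube([312, 308, 40]);
cube([40, 40, 386]);
translate([272, 0, 0]) cube([40, 40, 386]);
translate([0, 268, 0]) cube([40, 40, 386]);
translate([272, 268, 0]) cube([40, 40, 386]);
translate([0, 0, 426]) {
  cube([59, 39, 817]);
  translate([223, 0, 0]) cube([59, 39, 817]);
  translate([59, 0, 0]) cube([164, 39, 59]);
  translate([59, 0, 758]) cube([164, 39, 59]);
}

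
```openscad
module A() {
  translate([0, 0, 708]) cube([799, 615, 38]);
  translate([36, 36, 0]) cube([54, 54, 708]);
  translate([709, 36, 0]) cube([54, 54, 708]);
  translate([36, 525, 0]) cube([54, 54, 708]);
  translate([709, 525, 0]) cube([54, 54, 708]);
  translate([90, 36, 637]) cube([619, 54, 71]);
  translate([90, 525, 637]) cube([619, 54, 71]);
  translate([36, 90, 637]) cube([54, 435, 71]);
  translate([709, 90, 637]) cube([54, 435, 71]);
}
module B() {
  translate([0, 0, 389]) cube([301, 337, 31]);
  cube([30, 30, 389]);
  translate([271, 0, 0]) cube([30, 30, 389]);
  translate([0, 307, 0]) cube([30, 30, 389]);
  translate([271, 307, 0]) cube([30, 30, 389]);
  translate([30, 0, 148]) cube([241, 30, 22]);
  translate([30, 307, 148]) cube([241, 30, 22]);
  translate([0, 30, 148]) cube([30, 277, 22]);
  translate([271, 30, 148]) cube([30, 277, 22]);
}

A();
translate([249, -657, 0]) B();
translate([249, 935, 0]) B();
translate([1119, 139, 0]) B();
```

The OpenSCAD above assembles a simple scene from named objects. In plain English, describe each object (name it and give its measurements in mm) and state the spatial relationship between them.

A is a rectangular dining table. The top is 799×615×38 mm with its upper surface at z = 746 mm. It stands on four 54×54 mm square legs, each inset 36 mm from the nearest pair of top edges, running from the floor to the underside of the top. Four apron rails, 54 mm thick and 71 mm tall, run between adjacent legs with their top edges flush with the underside of the top and their outer faces flush with the legs' outer faces.

B is a four-legged stool. The seat is a 301×337×31 mm slab whose top surface is at z = 420 mm; four square legs, each 30×30 mm in cross-section, run from the floor (z = 0) to the underside of the seat, each flush with a corner of the seat. Four stretchers, 30 mm wide and 22 mm tall, connect adjacent legs with their undersides at z = 148 mm, each running between the inner faces of the legs it joins and aligned with the legs' outer faces on the other axis.

Three stools sit around the table at the −y, +y, +x sides.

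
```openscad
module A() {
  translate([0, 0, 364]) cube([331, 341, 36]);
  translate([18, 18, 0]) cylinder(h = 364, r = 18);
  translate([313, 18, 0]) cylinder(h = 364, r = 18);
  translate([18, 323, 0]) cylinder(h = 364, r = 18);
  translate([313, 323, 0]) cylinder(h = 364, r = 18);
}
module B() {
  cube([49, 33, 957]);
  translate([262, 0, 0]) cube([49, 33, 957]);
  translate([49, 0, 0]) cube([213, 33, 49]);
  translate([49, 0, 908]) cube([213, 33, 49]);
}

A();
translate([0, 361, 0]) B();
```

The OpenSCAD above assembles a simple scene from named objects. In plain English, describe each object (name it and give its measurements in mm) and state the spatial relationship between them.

A is a simple wooden stool: a rectangular seat 331 mm (x) by 341 mm (y), 36 mm thick, top face at z = 400 mm, on four round legs, each 36 mm in diameter. The legs rest on z = 0, each leg's axis is inset half a diameter from the nearest pair of seat edges (so the leg's bounding box is flush with the corner).

B is a rectangular picture frame lying in the x–z plane (depth along y). The opening is 213 mm wide (x) by 859 mm tall (z), surrounded by a border 49 mm wide on all four sides. The frame is 33 mm deep and is made of two full-height vertical stiles with two horizontal rails fitted between them.

The picture frame is on the floor beside the stool on its +y side.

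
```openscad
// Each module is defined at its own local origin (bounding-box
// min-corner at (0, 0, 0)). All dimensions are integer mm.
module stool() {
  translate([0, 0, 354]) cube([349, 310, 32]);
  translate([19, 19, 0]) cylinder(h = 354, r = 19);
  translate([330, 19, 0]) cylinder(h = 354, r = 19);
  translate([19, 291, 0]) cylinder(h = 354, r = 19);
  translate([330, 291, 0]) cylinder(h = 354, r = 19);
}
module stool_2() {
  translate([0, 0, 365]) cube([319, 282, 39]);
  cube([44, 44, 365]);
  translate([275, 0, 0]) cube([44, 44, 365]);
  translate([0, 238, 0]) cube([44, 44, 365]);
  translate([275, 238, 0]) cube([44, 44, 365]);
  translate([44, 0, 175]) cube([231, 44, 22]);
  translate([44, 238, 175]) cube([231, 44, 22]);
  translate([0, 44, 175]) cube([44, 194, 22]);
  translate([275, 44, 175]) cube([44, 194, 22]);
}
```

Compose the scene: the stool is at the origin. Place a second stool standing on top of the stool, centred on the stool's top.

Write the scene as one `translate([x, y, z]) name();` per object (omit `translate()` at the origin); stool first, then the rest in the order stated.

stool();
translate([15, 14, 386]) stool_2();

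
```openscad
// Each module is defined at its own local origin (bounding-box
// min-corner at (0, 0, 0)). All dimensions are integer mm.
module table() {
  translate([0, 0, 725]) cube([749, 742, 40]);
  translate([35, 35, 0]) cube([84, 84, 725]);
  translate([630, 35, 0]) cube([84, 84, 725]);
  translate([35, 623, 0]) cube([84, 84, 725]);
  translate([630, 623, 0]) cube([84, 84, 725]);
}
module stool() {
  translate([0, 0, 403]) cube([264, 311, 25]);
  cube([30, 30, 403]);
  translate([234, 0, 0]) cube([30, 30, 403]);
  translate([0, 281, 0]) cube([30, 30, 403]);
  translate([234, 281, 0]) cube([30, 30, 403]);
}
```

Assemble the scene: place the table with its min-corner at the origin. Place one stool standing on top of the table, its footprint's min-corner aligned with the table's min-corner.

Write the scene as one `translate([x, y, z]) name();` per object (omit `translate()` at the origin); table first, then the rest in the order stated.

table();
translate([0, 0, 765]) stool();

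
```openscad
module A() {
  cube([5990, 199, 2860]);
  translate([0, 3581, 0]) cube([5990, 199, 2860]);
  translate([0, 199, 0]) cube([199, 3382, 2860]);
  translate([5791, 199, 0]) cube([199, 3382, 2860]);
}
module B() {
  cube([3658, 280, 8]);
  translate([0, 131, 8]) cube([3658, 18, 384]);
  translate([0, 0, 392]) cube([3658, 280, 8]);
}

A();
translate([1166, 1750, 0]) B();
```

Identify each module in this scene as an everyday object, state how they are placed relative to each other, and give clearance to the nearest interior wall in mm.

A is a house frame. B is an I-beam. The I-beam sits inside the house frame, centred. The clearance to the nearest interior wall is 967 mm.

Clearances: x = 967, y = 1551; minimum 967 mm.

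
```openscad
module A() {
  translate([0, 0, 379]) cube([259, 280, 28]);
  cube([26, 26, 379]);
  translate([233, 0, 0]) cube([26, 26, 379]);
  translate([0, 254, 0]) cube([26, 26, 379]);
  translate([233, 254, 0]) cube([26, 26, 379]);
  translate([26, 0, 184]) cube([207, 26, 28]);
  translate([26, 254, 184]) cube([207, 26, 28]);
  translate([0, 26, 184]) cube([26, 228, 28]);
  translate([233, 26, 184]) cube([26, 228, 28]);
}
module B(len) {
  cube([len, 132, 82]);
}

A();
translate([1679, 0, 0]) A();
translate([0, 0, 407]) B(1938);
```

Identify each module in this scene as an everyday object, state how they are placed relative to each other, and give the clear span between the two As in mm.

A is a stool. B is a beam. A beam spans the tops of two stools. The clear span between the two stools is 1420 mm.

Second stool starts at x = 1679; first ends at x = 259; clear span = 1679 − 259 = 1420 mm.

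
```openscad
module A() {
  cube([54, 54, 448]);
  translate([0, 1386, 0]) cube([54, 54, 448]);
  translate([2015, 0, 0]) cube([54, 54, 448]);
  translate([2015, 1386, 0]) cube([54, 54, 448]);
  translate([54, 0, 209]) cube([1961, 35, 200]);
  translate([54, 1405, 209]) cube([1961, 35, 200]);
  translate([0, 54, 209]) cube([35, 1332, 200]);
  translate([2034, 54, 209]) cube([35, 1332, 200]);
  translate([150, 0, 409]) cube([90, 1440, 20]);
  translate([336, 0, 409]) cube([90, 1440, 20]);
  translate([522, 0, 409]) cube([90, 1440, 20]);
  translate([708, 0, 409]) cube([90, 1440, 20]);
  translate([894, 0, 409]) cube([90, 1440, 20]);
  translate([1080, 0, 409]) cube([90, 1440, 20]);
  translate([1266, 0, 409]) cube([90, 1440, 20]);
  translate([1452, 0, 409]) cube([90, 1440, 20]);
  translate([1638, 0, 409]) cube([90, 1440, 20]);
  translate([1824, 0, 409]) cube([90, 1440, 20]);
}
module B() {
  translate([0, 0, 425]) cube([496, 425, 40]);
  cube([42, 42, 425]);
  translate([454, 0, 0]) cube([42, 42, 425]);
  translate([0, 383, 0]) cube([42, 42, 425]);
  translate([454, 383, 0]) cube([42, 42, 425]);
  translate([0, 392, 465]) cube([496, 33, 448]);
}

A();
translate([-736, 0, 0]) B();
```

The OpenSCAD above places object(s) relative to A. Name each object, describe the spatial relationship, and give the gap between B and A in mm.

The chair's nearest face is 240 mm from the bed frame's −x face.

A is a bed frame. B is a chair. The chair is on the floor beside the bed frame on its −x side. The gap between the chair and the bed frame is 240 mm.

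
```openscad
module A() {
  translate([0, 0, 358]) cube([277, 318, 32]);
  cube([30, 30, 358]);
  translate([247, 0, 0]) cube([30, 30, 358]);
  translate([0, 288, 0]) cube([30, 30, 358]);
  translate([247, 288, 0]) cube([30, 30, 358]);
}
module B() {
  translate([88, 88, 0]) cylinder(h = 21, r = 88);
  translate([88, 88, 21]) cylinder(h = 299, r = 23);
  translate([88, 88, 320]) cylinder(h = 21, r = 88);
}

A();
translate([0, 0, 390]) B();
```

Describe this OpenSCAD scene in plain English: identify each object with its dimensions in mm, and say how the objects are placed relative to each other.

A is a four-legged stool. The seat is 277×318 mm, 32 mm thick, top at z = 390 mm. It stands on four square legs, each 30×30 mm in cross-section, from z = 0 to the seat underside, each flush with a corner of the seat.

B is a spool: two coaxial disc flanges of radius 88 mm and thickness 21 mm, joined by a core cylinder of radius 23 mm and height 299 mm. The lower flange rests on z = 0 and the three cylinders share a vertical axis.

The spool is on top of the stool.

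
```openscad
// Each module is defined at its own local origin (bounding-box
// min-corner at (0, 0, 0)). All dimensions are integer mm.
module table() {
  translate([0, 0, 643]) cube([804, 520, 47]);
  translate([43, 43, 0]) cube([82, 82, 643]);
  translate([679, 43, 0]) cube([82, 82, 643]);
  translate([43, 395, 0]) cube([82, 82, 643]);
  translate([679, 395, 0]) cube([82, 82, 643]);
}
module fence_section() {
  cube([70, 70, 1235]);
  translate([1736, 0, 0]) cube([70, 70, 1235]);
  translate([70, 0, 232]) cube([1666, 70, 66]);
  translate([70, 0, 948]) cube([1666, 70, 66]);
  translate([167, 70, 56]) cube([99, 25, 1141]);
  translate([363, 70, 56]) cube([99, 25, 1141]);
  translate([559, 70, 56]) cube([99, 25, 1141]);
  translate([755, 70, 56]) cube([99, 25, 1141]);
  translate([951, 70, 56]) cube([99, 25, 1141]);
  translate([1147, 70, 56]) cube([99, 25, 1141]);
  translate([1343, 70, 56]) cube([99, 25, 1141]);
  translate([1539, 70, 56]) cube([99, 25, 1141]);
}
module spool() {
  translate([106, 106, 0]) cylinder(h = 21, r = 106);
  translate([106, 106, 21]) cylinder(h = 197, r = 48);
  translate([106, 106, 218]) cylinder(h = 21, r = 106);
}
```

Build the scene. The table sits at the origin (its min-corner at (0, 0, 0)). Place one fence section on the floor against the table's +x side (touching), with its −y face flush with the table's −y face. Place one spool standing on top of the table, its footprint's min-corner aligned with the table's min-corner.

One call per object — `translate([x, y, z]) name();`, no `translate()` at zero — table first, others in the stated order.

table();
translate([804, 0, 0]) fence_section();
translate([0, 0, 690]) spool();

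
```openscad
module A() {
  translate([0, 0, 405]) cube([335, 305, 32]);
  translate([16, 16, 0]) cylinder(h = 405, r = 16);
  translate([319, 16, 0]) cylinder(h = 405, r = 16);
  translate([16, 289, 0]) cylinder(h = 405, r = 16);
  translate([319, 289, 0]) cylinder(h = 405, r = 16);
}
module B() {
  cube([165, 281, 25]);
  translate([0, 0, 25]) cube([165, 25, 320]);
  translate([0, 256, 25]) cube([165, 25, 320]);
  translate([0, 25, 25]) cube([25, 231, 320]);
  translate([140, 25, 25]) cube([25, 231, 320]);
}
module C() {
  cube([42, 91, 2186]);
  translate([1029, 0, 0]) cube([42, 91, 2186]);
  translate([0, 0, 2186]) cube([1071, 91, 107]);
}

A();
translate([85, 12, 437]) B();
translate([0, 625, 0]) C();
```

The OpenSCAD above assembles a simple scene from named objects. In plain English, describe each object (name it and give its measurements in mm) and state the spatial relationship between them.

A is a simple wooden stool: a rectangular seat 335 mm (x) by 305 mm (y), 32 mm thick, top face at z = 437 mm, on four round legs, each 32 mm in diameter. The legs rest on z = 0, each leg's axis is inset half a diameter from the nearest pair of seat edges (so the leg's bounding box is flush with the corner).

B is an open-topped rectangular box: outside dimensions 165×281×345 mm, with a uniform wall and base thickness of 25 mm. The base is a full 165×281 slab on the floor; four walls sit on top of the base. The front and back walls (the −y and +y sides) span the full width; the two side walls fit between them.

C is a door frame. The clear opening is 987 mm wide and 2186 mm high. Two 42 mm wide jambs, 91 mm deep, stand either side of the opening from the floor to the top of the opening. A 107 mm thick head sits across the top of both jambs, spanning the full outside width of the frame.

The open box is on top of the stool, centred. The door frame is on the floor beside the stool on its +y side.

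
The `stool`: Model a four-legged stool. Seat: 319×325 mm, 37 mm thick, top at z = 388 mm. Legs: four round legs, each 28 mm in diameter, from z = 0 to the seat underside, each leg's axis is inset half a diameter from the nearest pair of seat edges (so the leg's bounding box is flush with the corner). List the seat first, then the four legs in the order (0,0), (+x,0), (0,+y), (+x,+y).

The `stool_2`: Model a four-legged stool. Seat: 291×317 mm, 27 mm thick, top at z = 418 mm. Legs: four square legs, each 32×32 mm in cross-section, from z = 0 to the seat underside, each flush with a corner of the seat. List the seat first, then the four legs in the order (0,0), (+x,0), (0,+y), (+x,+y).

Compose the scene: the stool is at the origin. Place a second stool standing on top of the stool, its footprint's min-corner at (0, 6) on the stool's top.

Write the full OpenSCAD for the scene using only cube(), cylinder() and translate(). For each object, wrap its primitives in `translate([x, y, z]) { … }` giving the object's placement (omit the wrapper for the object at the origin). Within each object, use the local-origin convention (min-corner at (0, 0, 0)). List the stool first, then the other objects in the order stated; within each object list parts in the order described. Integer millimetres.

translate([0, 0, 351]) cube([319, 325, 37]);
translate([14, 14, 0]) cylinder(h = 351, r = 14);
translate([305, 14, 0]) cylinder(h = 351, r = 14);
translate([14, 311, 0]) cylinder(h = 351, r = 14);
translate([305, 311, 0]) cylinder(h = 351, r = 14);
translate([0, 6, 388]) {
  translate([0, 0, 391]) cube([291, 317, 27]);
  cube([32, 32, 391]);
  translate([259, 0, 0]) cube([32, 32, 391]);
  translate([0, 285, 0]) cube([32, 32, 391]);
  translate([259, 285, 0]) cube([32, 32, 391]);
}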